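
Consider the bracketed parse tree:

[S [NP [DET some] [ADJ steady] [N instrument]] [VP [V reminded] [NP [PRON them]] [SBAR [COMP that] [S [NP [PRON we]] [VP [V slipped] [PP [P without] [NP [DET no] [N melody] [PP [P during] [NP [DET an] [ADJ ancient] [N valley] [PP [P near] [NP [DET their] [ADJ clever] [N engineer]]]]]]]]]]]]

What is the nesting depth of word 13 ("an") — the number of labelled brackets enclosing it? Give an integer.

Counting open brackets not yet closed at "an": [S [VP [SBAR [S [VP [PP [NP [PP [NP [DET = 10.

10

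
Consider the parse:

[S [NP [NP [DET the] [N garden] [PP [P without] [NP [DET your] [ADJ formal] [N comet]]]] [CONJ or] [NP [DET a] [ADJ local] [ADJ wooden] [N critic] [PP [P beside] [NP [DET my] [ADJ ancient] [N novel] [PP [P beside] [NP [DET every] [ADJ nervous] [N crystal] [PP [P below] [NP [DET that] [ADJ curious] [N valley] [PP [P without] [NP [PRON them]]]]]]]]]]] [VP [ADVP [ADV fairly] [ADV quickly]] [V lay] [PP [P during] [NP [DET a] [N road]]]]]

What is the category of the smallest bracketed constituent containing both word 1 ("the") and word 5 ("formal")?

NP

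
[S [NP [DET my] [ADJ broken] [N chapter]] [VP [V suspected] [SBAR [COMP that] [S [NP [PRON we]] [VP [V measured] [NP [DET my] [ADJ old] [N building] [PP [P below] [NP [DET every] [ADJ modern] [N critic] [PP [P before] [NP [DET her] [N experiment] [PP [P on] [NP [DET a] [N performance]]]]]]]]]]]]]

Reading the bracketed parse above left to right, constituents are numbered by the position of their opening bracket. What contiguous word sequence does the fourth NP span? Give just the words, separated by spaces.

every modern critic before her experiment on a performance

The NP opening brackets appear, in order, over: "my broken chapter"; "we"; "my old building below every modern critic before her experiment on a performance"; "every modern critic before her experiment on a performance"; "her experiment on a performance"; "a performance". The fourth one spans "every modern critic before her experiment on a performance".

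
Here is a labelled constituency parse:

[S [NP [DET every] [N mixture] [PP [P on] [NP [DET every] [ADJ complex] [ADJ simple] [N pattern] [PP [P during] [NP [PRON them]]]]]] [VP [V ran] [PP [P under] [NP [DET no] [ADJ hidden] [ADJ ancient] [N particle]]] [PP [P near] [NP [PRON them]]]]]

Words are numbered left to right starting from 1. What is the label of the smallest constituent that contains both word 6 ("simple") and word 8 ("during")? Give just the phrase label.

NP

Both words fall inside [NP every complex simple pattern during them] (words 4–9), and no smaller constituent contains them both. Label: NP.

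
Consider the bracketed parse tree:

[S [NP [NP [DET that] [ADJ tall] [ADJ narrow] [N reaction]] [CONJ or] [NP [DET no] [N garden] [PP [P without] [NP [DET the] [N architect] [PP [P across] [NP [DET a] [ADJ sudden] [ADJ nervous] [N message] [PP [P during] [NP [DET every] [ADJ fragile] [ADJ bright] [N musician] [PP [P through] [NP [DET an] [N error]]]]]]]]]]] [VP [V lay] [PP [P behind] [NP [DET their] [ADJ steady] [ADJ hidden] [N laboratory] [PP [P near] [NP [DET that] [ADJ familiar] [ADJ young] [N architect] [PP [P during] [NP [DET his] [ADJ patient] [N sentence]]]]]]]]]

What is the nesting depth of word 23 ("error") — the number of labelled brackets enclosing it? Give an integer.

12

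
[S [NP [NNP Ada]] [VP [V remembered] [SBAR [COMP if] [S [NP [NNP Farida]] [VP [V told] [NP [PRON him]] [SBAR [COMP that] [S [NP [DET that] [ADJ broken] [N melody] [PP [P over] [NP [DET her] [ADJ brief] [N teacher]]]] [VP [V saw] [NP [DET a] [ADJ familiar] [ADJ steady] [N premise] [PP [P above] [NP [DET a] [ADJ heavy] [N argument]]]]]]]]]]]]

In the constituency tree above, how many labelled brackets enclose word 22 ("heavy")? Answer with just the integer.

Path from the root down to the word: S → VP → SBAR → S → VP → SBAR → S → VP → NP → PP → NP → ADJ. That is 12 enclosing brackets.

12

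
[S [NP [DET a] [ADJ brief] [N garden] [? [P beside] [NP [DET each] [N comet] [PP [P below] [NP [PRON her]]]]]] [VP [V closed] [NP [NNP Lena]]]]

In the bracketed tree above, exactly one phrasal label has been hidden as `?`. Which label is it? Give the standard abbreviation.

PP

A constituent whose immediate children are P 'beside', NP is a prepositional phrase: PP.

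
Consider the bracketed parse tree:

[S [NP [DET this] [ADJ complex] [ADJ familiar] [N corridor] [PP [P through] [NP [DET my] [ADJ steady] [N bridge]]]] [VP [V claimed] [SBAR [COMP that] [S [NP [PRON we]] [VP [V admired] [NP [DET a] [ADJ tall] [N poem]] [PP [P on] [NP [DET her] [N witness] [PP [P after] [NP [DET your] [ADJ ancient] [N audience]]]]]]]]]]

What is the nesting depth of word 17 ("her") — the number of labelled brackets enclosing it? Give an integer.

8

Path from the root down to the word: S → VP → SBAR → S → VP → PP → NP → DET. That is 8 enclosing brackets.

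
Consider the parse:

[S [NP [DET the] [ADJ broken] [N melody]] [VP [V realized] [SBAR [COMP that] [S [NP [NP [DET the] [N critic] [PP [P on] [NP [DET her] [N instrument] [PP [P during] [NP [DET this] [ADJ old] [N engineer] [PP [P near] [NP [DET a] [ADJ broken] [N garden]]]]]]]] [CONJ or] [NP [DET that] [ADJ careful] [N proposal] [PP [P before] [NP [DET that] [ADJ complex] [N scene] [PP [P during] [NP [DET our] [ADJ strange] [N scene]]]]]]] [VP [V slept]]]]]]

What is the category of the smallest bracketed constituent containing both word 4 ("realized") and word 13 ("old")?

VP

Word 4 lies under S → VP → V; word 13 lies under S → VP → SBAR → S → NP → NP → PP → NP → PP → NP → ADJ. The lowest shared node is the VP.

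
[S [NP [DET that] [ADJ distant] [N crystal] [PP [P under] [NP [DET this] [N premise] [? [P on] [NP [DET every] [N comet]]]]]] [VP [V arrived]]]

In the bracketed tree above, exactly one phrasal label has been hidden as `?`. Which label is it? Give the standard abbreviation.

PP

A constituent whose immediate children are P 'on', NP is a prepositional phrase: PP.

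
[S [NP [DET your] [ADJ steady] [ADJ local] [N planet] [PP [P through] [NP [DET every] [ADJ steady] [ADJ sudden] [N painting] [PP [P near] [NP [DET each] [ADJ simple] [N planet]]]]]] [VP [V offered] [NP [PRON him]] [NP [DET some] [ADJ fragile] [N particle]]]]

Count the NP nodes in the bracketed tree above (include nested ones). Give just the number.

5

The NP constituents are: [NP your steady local planet through every steady sudden painting near each simple planet]; [NP every steady sudden painting near each simple planet]; [NP each simple planet]; [NP him]; [NP some fragile particle]. Total: 5.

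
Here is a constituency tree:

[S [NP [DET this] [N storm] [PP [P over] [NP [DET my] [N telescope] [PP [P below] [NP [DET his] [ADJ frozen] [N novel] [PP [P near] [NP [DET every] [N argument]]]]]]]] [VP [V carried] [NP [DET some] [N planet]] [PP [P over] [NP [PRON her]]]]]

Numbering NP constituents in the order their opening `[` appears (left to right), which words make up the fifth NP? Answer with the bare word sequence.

some planet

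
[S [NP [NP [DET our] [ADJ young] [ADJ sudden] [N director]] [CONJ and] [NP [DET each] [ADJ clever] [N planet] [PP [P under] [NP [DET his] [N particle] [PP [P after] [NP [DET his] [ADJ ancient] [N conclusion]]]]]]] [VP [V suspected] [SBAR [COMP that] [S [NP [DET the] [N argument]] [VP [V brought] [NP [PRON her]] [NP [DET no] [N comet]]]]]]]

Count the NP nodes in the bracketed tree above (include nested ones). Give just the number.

8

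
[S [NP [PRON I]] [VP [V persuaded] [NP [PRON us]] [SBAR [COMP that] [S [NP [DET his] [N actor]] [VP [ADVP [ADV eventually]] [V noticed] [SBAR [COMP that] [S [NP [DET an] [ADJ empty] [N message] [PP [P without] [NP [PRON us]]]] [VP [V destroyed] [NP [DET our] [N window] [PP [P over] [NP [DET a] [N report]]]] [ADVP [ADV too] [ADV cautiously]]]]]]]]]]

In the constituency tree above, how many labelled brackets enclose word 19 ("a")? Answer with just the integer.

Counting open brackets not yet closed at "a": [S [VP [SBAR [S [VP [SBAR [S [VP [NP [PP [NP [DET = 12.

12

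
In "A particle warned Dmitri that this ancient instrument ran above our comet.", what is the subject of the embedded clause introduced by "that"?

this ancient instrument

In the embedded clause introduced by "that" the verb is "ran"; the NP preceding it, "this ancient instrument", is the subject.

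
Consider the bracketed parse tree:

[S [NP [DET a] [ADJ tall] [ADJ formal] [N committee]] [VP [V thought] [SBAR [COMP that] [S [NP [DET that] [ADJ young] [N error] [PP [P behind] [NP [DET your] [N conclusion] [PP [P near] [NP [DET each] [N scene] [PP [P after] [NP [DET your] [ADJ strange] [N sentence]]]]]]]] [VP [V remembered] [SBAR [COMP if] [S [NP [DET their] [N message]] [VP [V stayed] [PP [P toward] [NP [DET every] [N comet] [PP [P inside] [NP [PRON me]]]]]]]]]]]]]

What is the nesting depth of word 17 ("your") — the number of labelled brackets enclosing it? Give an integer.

Counting open brackets not yet closed at "your": [S [VP [SBAR [S [NP [PP [NP [PP [NP [PP [NP [DET = 12.

12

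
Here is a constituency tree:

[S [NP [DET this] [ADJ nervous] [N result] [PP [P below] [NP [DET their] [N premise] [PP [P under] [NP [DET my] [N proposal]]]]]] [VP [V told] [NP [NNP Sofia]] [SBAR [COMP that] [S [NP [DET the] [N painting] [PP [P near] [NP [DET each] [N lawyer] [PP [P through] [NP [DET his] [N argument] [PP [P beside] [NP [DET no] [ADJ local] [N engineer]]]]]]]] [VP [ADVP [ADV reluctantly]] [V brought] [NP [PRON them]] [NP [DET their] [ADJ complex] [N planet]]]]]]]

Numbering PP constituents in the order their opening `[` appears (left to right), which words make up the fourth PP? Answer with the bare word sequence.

through his argument beside no local engineer

In left-to-right order the PP constituents are "below their premise under my proposal"; "under my proposal"; "near each lawyer through his argument beside no local engineer"; "through his argument beside no local engineer"; "beside no local engineer". Number 4 is "through his argument beside no local engineer".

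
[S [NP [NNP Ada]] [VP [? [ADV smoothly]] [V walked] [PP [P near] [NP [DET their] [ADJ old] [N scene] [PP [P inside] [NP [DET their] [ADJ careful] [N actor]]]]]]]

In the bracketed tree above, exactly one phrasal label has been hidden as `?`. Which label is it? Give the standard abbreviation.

A constituent whose immediate children are ADV 'smoothly' is an adverb phrase: ADVP.

ADVP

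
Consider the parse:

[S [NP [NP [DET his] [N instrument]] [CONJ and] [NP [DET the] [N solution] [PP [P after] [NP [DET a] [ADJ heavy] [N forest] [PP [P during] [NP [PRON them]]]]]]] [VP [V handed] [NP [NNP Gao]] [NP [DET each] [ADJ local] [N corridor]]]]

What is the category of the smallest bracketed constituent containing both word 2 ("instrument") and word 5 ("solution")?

Both words fall inside [NP his instrument and the solution after a heavy forest during them] (words 1–11), and no smaller constituent contains them both. Label: NP.

NP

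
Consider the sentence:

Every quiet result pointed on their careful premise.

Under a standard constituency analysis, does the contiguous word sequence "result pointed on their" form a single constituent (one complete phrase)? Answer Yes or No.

No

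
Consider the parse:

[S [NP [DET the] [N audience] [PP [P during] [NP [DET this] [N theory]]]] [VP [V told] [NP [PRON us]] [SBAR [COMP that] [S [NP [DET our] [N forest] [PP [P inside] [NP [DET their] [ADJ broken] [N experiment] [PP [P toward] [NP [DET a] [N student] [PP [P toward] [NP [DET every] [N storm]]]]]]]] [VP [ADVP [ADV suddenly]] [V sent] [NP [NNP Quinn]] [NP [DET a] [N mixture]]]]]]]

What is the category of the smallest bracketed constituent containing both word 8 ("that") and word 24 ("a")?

SBAR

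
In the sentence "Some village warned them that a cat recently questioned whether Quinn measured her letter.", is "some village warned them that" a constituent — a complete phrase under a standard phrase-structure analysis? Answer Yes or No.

The smallest constituent containing the whole sequence is the clause [S some village warned them that a cat recently questioned whether Quinn measured her letter], but the sequence is only part of it — it straddles the boundary between noun phrase "some village" and verb phrase "warned them that a cat recently questioned whether Quinn measured her letter".

No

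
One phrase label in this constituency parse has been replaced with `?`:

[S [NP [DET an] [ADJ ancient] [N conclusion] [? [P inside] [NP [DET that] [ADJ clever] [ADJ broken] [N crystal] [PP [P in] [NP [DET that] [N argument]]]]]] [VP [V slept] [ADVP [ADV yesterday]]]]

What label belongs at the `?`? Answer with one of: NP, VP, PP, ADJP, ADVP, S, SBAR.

PP

The `?` node immediately contains: P 'inside', NP. That is the internal structure of a prepositional phrase, so the label is PP.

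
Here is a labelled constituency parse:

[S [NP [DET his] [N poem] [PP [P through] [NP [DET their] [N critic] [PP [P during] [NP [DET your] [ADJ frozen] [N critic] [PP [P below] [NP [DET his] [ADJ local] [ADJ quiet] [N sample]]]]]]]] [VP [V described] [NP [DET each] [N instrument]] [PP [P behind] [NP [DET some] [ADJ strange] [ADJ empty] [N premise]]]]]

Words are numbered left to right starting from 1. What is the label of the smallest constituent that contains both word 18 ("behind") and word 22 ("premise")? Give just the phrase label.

Word 18 lies under S → VP → PP → P; word 22 lies under S → VP → PP → NP → N. The lowest shared node is the PP.

PP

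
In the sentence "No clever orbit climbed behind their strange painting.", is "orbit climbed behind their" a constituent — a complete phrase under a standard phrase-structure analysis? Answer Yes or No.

The sequence begins inside the noun phrase "no clever orbit" and ends inside the verb phrase "climbed behind their strange painting"; it crosses a phrase boundary, so no single node in the tree spans exactly those words.

No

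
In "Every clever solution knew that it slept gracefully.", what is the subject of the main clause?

"every clever solution" is the NP that combines with the VP headed by "knew" to form the main clause — the subject.

every clever solution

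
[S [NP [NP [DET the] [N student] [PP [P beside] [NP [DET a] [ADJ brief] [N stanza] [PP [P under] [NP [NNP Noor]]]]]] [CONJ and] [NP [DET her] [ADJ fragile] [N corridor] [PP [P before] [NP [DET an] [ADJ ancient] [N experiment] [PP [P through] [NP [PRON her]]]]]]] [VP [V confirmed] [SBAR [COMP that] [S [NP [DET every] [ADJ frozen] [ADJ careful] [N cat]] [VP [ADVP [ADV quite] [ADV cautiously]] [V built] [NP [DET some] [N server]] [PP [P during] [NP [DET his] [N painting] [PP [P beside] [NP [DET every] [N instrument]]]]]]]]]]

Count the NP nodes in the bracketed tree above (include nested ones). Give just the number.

Scanning left to right, an opening `[NP` appears at word positions 1, 1, 4, 8, 10, 14, 18, 21, 28, 31, 34 — 11 in total.

11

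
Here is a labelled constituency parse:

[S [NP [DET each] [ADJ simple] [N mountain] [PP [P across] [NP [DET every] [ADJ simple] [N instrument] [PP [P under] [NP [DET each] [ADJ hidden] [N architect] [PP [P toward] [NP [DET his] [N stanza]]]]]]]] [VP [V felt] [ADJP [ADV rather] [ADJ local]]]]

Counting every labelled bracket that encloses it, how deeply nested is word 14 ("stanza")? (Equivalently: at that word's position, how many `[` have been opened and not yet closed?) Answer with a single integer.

9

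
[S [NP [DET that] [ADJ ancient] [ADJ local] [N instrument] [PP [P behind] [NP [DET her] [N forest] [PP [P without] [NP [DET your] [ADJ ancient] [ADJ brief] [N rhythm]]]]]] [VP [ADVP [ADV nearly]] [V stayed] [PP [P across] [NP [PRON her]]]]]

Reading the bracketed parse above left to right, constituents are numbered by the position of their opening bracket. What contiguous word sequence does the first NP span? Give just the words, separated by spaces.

that ancient local instrument behind her forest without your ancient brief rhythm

In left-to-right order the NP constituents are "that ancient local instrument behind her forest without your ancient brief rhythm"; "her forest without your ancient brief rhythm"; "your ancient brief rhythm"; "her". Number 1 is "that ancient local instrument behind her forest without your ancient brief rhythm".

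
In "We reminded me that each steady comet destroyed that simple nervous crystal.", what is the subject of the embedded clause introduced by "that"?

each steady comet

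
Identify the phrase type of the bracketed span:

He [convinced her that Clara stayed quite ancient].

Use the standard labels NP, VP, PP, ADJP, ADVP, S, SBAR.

VP

The bracketed span "convinced her that Clara stayed quite ancient" is headed by "convinced", making it a verb phrase (VP).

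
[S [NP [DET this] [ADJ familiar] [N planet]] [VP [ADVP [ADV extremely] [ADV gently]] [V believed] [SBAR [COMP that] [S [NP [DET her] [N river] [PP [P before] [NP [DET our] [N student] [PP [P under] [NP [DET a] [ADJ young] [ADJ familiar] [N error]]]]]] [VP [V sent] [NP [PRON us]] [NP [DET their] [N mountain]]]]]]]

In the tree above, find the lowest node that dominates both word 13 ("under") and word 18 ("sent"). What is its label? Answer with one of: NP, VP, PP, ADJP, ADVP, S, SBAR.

S

Word 13 lies under S → VP → SBAR → S → NP → PP → NP → PP → P; word 18 lies under S → VP → SBAR → S → VP → V. The lowest shared node is the S.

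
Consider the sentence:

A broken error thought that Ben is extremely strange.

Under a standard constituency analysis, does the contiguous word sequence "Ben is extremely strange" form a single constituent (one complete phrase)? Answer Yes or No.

"Ben is extremely strange" is exactly the clause [S Ben is extremely strange], a complete constituent.

Yes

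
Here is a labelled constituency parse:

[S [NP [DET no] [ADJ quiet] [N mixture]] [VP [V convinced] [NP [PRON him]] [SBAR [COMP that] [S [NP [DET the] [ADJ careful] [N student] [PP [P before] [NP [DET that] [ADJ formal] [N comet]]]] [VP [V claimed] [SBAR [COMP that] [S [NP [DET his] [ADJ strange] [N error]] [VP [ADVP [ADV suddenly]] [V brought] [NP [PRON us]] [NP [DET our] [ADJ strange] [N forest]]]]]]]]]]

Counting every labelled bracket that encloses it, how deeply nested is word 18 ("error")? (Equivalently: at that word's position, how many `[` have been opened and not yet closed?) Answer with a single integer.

The word sits inside N, which is inside NP, inside S, inside SBAR, inside VP, inside S, inside SBAR, inside VP, inside S — 9 brackets in all.

9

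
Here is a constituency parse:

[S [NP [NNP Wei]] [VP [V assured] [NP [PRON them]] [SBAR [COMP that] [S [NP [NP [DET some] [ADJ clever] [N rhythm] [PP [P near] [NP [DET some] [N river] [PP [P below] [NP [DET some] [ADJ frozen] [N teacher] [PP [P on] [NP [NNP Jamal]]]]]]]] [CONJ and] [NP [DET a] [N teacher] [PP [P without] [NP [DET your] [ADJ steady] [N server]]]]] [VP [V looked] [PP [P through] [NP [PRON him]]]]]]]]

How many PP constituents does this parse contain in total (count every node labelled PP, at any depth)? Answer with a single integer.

Scanning left to right, an opening `[PP` appears at word positions 8, 11, 15, 20, 25 — 5 in total.

5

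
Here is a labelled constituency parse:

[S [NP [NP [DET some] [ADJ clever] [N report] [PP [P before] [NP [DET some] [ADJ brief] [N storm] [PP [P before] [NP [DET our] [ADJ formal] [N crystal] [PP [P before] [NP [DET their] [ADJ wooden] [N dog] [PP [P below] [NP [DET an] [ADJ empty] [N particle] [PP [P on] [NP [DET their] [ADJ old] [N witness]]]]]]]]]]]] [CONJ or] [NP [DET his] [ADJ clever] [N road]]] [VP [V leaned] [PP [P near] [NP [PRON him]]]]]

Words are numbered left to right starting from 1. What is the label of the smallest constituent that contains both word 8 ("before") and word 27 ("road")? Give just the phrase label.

NP

The smallest bracket enclosing both words is [NP some clever report before some brief storm before our formal crystal before their wooden dog below an empty particle on their old witness or his clever road], so the label is NP.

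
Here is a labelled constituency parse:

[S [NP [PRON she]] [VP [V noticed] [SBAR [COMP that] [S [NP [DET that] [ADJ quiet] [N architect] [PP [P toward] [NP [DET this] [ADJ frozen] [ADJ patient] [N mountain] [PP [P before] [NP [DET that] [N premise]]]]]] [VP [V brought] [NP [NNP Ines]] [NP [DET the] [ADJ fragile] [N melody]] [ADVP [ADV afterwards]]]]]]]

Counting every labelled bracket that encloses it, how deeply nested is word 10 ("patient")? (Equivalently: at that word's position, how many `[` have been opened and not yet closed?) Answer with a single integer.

8

Path from the root down to the word: S → VP → SBAR → S → NP → PP → NP → ADJ. That is 8 enclosing brackets.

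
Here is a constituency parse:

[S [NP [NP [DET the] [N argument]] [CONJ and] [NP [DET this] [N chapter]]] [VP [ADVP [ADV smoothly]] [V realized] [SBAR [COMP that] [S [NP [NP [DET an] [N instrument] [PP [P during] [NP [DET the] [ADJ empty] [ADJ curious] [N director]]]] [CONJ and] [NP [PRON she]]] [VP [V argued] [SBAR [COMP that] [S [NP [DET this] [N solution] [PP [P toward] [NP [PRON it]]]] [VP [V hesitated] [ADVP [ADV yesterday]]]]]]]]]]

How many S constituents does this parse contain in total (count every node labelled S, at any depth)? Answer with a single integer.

3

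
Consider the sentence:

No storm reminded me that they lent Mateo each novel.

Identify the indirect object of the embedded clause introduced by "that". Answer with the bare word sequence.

Mateo

The verb of the embedded clause introduced by "that" is "lent"; its indirect object is the NP "Mateo".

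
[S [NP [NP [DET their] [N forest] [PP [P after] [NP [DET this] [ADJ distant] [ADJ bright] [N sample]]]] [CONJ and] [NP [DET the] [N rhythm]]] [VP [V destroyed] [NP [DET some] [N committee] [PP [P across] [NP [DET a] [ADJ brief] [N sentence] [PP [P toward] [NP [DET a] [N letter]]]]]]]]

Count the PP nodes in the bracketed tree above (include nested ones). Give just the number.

Scanning left to right, an opening `[PP` appears at word positions 3, 14, 18 — 3 in total.

3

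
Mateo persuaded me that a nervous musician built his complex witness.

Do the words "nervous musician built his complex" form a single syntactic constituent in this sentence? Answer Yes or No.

"nervous" belongs to the noun phrase "a nervous musician" while "complex" belongs to the verb phrase "built his complex witness"; a span that runs across that boundary is not a single phrase.

No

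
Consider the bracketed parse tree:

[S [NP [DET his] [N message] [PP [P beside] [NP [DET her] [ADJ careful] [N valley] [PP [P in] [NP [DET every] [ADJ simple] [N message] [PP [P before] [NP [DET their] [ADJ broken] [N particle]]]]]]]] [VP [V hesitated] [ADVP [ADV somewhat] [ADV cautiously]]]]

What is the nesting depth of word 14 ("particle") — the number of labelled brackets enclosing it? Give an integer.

9

The word sits inside N, which is inside NP, inside PP, inside NP, inside PP, inside NP, inside PP, inside NP, inside S — 9 brackets in all.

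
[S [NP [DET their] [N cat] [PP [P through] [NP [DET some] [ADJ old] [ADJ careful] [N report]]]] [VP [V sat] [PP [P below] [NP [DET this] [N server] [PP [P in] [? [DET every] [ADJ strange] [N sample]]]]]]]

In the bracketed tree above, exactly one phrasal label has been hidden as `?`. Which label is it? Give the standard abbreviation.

A constituent whose immediate children are DET 'every', ADJ 'strange', N 'sample' is a noun phrase: NP.

NP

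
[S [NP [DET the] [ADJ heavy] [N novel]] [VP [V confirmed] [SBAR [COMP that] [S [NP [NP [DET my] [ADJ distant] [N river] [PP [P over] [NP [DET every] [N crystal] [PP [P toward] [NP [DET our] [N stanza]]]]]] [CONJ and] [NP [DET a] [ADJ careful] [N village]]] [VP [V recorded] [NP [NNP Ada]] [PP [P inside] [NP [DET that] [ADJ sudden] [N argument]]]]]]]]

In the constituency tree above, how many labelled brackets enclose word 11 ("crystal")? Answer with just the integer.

9

Path from the root down to the word: S → VP → SBAR → S → NP → NP → PP → NP → N. That is 9 enclosing brackets.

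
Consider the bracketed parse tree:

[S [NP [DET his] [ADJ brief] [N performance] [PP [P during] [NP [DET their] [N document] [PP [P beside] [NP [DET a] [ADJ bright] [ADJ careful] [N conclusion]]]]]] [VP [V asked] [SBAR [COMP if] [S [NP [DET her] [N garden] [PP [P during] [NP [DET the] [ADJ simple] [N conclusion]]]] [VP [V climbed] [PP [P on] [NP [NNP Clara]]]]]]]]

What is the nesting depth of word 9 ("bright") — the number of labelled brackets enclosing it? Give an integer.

Counting open brackets not yet closed at "bright": [S [NP [PP [NP [PP [NP [ADJ = 7.

7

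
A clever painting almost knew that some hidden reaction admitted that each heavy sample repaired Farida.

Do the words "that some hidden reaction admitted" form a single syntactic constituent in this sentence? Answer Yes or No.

The sequence begins inside the complementizer "that" and ends inside the clause "some hidden reaction admitted that each heavy sample repaired Farida"; it crosses a phrase boundary, so no single node in the tree spans exactly those words.

No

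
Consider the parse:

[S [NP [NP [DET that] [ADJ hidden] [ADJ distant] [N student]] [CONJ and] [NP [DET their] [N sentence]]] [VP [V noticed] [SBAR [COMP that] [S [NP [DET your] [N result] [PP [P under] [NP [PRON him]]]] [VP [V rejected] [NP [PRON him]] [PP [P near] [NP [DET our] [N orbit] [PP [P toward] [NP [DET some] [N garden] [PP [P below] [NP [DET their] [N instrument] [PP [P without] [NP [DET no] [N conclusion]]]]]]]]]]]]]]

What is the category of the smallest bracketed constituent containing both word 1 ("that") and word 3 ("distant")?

Both words fall inside [NP that hidden distant student] (words 1–4), and no smaller constituent contains them both. Label: NP.

NP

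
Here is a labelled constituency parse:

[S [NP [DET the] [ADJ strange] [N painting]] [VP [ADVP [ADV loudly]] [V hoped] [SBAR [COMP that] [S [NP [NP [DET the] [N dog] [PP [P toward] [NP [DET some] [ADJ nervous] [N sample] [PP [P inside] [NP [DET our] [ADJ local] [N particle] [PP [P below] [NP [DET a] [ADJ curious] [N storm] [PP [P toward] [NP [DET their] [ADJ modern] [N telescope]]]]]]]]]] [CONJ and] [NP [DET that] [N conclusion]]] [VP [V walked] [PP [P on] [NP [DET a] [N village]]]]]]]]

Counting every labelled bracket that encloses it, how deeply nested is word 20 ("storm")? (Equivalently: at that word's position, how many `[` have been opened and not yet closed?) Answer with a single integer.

13

The word sits inside N, which is inside NP, inside PP, inside NP, inside PP, inside NP, inside PP, inside NP, inside NP, inside S, inside SBAR, inside VP, inside S — 13 brackets in all.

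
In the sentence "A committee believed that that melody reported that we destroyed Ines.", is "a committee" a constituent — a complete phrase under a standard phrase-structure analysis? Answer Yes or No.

Yes

"a committee" is exactly the noun phrase [NP a committee], a complete constituent.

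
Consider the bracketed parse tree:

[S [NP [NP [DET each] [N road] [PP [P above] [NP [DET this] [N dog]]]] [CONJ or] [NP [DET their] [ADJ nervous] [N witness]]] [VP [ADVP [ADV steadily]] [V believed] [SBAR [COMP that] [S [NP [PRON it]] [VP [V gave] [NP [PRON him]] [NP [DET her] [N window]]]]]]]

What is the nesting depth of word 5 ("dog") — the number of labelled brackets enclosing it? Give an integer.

6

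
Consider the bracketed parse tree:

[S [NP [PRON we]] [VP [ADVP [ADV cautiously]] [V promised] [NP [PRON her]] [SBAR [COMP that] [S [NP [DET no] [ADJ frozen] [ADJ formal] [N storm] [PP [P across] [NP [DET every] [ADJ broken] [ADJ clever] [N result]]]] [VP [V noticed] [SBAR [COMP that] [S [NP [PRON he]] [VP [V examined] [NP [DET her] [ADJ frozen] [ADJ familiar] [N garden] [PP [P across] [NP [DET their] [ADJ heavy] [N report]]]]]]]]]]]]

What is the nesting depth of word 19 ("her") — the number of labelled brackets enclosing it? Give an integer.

10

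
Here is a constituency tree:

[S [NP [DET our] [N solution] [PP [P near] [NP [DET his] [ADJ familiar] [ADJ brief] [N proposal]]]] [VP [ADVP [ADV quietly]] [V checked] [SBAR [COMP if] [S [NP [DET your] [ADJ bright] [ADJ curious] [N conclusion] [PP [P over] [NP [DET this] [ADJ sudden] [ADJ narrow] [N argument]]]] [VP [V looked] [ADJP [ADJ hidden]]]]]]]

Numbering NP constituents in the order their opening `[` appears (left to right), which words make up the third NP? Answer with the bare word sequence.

your bright curious conclusion over this sudden narrow argument

In left-to-right order the NP constituents are "our solution near his familiar brief proposal"; "his familiar brief proposal"; "your bright curious conclusion over this sudden narrow argument"; "this sudden narrow argument". Number 3 is "your bright curious conclusion over this sudden narrow argument".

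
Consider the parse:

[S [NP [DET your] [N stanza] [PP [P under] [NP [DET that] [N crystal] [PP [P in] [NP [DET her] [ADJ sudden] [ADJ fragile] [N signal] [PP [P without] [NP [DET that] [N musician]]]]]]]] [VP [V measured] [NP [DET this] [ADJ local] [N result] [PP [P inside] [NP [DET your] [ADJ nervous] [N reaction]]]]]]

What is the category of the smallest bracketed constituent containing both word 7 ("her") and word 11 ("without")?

NP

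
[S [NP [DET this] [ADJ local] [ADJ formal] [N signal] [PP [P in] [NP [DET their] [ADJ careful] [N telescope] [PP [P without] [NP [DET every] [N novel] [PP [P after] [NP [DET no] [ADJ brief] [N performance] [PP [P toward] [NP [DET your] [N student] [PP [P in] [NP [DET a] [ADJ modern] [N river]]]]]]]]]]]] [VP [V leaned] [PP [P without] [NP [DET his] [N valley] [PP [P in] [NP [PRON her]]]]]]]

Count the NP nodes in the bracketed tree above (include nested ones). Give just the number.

Scanning left to right, an opening `[NP` appears at word positions 1, 6, 10, 13, 17, 20, 25, 28 — 8 in total.

8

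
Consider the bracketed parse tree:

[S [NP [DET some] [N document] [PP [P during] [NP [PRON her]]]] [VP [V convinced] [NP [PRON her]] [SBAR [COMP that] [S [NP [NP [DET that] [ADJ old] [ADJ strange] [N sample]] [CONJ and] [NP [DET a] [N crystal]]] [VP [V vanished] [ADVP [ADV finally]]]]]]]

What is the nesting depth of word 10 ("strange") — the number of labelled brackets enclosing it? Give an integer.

7

The word sits inside ADJ, which is inside NP, inside NP, inside S, inside SBAR, inside VP, inside S — 7 brackets in all.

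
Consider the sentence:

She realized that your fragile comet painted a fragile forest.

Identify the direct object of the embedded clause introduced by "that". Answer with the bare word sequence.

Within the embedded clause introduced by "that", the direct object of "painted" is "a fragile forest".

a fragile forest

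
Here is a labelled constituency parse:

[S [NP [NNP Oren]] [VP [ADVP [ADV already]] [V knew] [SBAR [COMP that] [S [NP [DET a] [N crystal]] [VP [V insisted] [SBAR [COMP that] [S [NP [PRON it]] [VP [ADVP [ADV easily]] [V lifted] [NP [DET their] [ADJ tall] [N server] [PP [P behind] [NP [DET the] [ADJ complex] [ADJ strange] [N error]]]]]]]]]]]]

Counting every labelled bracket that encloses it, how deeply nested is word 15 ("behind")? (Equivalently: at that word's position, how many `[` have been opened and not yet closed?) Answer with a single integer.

Path from the root down to the word: S → VP → SBAR → S → VP → SBAR → S → VP → NP → PP → P. That is 11 enclosing brackets.

11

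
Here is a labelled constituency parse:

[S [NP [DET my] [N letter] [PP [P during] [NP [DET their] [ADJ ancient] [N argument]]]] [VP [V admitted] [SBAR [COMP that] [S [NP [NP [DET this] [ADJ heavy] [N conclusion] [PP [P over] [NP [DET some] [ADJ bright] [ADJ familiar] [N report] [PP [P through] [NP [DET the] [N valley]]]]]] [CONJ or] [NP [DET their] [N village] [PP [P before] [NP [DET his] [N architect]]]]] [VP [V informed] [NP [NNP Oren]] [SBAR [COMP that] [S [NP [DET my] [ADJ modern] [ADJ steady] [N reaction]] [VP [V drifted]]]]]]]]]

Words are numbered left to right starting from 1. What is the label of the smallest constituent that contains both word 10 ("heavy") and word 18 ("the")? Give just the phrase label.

NP

Word 10 lies under S → VP → SBAR → S → NP → NP → ADJ; word 18 lies under S → VP → SBAR → S → NP → NP → PP → NP → PP → NP → DET. The lowest shared node is the NP.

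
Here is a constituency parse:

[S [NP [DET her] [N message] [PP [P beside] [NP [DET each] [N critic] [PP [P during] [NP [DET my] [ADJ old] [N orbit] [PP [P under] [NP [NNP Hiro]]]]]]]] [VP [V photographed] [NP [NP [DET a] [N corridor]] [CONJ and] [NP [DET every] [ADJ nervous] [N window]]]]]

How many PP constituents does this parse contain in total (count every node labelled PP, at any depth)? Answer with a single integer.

3

Listing each PP by its span: [PP beside each critic during my old orbit under Hiro]; [PP during my old orbit under Hiro]; [PP under Hiro] — that makes 3.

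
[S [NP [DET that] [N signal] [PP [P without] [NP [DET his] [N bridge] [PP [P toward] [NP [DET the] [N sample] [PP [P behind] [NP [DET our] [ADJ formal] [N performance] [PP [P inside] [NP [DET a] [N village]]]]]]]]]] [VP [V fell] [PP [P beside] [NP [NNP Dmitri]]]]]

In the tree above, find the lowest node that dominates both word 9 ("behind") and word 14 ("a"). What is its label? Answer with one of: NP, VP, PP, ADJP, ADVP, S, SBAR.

PP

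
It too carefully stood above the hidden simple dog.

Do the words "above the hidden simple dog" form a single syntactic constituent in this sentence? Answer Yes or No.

Yes

"above the hidden simple dog" is exactly the prepositional phrase [PP above the hidden simple dog], a complete constituent.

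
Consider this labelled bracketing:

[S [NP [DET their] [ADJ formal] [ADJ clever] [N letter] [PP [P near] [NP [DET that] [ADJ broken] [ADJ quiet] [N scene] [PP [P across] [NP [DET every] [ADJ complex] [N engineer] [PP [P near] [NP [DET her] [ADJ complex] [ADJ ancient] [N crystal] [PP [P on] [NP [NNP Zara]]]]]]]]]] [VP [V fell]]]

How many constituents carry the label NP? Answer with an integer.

5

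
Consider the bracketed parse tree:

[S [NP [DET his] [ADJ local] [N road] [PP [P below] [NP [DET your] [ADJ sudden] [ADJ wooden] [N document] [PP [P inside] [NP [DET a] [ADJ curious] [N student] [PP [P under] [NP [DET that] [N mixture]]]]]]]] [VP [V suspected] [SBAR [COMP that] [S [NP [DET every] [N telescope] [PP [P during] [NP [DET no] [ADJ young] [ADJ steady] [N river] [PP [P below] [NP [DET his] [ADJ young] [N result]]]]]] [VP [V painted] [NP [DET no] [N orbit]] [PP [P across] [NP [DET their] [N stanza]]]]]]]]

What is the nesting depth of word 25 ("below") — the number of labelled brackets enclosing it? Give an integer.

The word sits inside P, which is inside PP, inside NP, inside PP, inside NP, inside S, inside SBAR, inside VP, inside S — 9 brackets in all.

9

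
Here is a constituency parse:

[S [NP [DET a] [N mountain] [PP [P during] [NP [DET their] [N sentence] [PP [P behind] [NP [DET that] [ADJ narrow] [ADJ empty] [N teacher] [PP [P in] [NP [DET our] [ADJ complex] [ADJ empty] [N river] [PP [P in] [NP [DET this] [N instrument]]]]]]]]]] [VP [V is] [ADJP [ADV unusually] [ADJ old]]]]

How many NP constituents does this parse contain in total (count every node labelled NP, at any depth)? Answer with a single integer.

The NP constituents are: [NP a mountain during their sentence behind that narrow empty teacher in our complex empty river in this instrument]; [NP their sentence behind that narrow empty teacher in our complex empty river in this instrument]; [NP that narrow empty teacher in our complex empty river in this instrument]; [NP our complex empty river in this instrument]; [NP this instrument]. Total: 5.

5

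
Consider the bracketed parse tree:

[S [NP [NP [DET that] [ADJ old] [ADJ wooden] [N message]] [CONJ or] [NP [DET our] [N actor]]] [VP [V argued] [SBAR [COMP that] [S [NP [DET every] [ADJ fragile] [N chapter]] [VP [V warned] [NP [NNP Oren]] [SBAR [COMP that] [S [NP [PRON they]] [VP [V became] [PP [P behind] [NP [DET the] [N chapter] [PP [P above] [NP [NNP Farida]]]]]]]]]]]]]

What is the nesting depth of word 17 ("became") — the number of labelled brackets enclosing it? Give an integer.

Counting open brackets not yet closed at "became": [S [VP [SBAR [S [VP [SBAR [S [VP [V = 9.

9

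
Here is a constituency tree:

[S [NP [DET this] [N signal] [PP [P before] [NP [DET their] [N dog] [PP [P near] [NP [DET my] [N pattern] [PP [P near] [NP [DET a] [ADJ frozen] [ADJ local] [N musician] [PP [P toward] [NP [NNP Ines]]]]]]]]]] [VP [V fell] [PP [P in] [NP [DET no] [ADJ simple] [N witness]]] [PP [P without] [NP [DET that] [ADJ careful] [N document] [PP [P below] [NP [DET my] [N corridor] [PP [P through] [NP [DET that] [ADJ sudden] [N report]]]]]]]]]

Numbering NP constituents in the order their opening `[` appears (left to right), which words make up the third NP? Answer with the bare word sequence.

my pattern near a frozen local musician toward Ines

Opening `[NP` markers occur at word positions 1, 4, 7, 10, 15, 18, 22, 26, 29; the third of these opens the constituent [NP my pattern near a frozen local musician toward Ines].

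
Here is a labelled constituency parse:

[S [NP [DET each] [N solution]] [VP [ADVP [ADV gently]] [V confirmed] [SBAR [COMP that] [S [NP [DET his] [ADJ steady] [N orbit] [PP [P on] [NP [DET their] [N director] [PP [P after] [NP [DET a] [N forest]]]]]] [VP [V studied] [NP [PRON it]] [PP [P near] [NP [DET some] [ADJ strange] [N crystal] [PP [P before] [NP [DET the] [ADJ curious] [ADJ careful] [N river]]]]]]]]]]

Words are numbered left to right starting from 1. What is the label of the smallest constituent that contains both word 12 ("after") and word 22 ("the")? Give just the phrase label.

The smallest bracket enclosing both words is [S his steady orbit on their director after a forest studied it near some strange crystal before the curious careful river], so the label is S.

S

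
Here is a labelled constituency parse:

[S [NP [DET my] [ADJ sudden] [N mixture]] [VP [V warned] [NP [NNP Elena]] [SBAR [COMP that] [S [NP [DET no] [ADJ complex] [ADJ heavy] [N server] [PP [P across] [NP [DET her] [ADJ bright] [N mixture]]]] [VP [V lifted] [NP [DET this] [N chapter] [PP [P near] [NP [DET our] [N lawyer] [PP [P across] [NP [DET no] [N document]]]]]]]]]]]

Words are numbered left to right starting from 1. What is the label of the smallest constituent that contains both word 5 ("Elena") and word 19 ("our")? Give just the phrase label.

VP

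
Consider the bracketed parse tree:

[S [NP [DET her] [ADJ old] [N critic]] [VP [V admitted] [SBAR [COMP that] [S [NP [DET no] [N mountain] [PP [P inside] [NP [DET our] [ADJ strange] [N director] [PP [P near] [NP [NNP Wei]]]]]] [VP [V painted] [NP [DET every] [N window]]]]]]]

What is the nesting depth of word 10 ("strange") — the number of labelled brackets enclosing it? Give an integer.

The word sits inside ADJ, which is inside NP, inside PP, inside NP, inside S, inside SBAR, inside VP, inside S — 8 brackets in all.

8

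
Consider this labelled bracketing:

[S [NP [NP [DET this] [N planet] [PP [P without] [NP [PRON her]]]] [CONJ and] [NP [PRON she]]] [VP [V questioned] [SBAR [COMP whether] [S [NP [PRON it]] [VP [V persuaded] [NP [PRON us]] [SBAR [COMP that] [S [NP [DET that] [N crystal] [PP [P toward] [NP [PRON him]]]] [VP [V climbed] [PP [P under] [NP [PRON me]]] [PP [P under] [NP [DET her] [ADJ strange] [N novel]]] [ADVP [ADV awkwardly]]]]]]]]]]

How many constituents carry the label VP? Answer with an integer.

Scanning left to right, an opening `[VP` appears at word positions 7, 10, 17 — 3 in total.

3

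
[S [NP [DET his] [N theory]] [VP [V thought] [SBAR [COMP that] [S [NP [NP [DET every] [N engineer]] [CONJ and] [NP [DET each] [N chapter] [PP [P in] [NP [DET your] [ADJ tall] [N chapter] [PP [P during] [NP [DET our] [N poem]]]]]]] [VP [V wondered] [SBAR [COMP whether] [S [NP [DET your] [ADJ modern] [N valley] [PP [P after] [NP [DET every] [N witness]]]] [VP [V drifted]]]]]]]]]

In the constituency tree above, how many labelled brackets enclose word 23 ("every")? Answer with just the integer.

Path from the root down to the word: S → VP → SBAR → S → VP → SBAR → S → NP → PP → NP → DET. That is 11 enclosing brackets.

11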